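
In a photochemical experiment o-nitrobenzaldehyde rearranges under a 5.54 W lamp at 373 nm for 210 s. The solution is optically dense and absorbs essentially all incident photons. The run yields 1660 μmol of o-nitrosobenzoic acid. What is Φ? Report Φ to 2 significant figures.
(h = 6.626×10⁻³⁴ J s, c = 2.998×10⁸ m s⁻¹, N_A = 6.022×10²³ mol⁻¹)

Product: 1660 μmol = 0.00166 mol.
Photon energy at 373 nm: hc/λ = (6.626×10⁻³⁴)(2.998×10⁸)/(373×10⁻⁹) = 5.326×10⁻¹⁹ J.
Energy delivered: (5.54 W)(210 s) = 1163 J.
Photons incident: 1163 / 5.326×10⁻¹⁹ = 2.184×10²¹, i.e. 2.184×10²¹/6.022×10²³ = 0.003627 mol.
Φ = 0.00166 mol / 0.003627 mol photons = 0.46.

Φ = 0.46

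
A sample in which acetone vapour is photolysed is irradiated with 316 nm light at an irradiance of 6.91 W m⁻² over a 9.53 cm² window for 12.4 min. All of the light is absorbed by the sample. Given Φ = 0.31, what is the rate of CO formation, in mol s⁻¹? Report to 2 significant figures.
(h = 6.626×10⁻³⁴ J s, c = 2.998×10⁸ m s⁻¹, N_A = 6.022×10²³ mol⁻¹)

Photon energy at 316 nm: hc/λ = (6.626×10⁻³⁴)(2.998×10⁸)/(316×10⁻⁹) = 6.286×10⁻¹⁹ J.
Energy delivered: (6.91 W m⁻²)(9.53×10⁻⁴ m²)(744 s) = 4.899 J.
Photons incident: 4.899 / 6.286×10⁻¹⁹ = 7.794×10¹⁸, i.e. 7.794×10¹⁸/6.022×10²³ = 1.294×10⁻⁵ mol.
Product formed: 0.31 × 1.294×10⁻⁵ = 4.011×10⁻⁶ mol.
Rate: 4.011×10⁻⁶ / 744 s = 5.4×10⁻⁹ mol s⁻¹.

5.4×10⁻⁹ mol s⁻¹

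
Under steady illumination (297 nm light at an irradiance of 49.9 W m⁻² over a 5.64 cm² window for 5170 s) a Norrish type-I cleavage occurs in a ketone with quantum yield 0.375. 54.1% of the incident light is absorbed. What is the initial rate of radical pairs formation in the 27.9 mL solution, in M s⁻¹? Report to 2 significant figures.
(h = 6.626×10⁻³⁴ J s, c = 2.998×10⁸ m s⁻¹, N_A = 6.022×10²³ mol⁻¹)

Photon energy at 297 nm: hc/λ = (6.626×10⁻³⁴)(2.998×10⁸)/(297×10⁻⁹) = 6.688×10⁻¹⁹ J.
Energy delivered: (49.9 W m⁻²)(5.64×10⁻⁴ m²)(5170 s) = 145.5 J.
Photons incident: 145.5 / 6.688×10⁻¹⁹ = 2.176×10²⁰, i.e. 2.176×10²⁰/6.022×10²³ = 3.613×10⁻⁴ mol.
Photons absorbed: 0.541 × 3.613×10⁻⁴ = 1.955×10⁻⁴ mol.
Product formed: 0.375 × 1.955×10⁻⁴ = 7.331×10⁻⁵ mol.
Rate: 7.331×10⁻⁵ mol / (5170 s × 0.0279 L) = 5.1×10⁻⁷ M s⁻¹.

5.1×10⁻⁷ M s⁻¹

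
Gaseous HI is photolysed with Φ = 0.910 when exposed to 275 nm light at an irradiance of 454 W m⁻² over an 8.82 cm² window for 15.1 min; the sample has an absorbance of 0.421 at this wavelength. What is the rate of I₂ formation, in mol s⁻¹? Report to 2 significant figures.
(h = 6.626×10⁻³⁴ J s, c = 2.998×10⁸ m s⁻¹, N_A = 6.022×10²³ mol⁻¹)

Photon energy at 275 nm: hc/λ = (6.626×10⁻³⁴)(2.998×10⁸)/(275×10⁻⁹) = 7.224×10⁻¹⁹ J.
Energy delivered: (454 W m⁻²)(8.82×10⁻⁴ m²)(906 s) = 362.8 J.
Photons incident: 362.8 / 7.224×10⁻¹⁹ = 5.022×10²⁰, i.e. 5.022×10²⁰/6.022×10²³ = 8.339×10⁻⁴ mol.
Fraction absorbed: 1 − 10^(−0.421) = 0.6207.
Photons absorbed: 0.6207 × 8.339×10⁻⁴ = 5.176×10⁻⁴ mol.
Product formed: 0.910 × 5.176×10⁻⁴ = 4.710×10⁻⁴ mol.
Rate: 4.710×10⁻⁴ / 906 s = 5.2×10⁻⁷ mol s⁻¹.

5.2×10⁻⁷ mol s⁻¹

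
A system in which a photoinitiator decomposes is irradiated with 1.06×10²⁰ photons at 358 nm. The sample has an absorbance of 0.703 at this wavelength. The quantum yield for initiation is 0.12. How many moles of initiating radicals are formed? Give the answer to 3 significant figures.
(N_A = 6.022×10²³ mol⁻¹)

1.69×10⁻⁵ mol

Moles of photons: 1.06×10²⁰ / 6.022×10²³ = 1.760×10⁻⁴ mol.
Fraction absorbed: 1 − 10^(−0.703) = 0.8018.
Photons absorbed: 0.8018 × 1.760×10⁻⁴ = 1.411×10⁻⁴ mol.
Product: Φ × n_abs = 0.12 × 1.411×10⁻⁴ = 1.693×10⁻⁵ mol.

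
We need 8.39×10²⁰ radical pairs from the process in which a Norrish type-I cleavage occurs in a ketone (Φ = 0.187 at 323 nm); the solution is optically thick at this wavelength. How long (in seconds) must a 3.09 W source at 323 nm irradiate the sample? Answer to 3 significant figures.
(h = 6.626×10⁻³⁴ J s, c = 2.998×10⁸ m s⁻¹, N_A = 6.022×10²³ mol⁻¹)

t ≈ 893 s

Product: 8.39×10²⁰ / 6.022×10²³ = 0.001393 mol.
Photons that must be absorbed: 0.001393 / 0.187 = 0.007449 mol.
Photon energy: hc/λ = 6.150×10⁻¹⁹ J; per mole, 3.704×10⁵ J mol⁻¹.
Energy required: 0.007449 × 3.704×10⁵ = 2759 J.
Time: 2759 J / 3.09 W = 893 s.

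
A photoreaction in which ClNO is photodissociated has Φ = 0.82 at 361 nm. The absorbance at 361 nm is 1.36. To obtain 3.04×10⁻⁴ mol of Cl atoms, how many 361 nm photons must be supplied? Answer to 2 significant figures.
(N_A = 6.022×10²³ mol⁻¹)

2.3×10²⁰ photons

Photons that must be absorbed: 3.04×10⁻⁴ / 0.82 = 3.707×10⁻⁴ mol.
Fraction absorbed: 1 − 10^(−1.36) = 0.9563.
Incident photons needed: 3.707×10⁻⁴ / 0.9563 = 3.876×10⁻⁴ mol.
Photon count: 3.876×10⁻⁴ × 6.022×10²³ = 2.3×10²⁰.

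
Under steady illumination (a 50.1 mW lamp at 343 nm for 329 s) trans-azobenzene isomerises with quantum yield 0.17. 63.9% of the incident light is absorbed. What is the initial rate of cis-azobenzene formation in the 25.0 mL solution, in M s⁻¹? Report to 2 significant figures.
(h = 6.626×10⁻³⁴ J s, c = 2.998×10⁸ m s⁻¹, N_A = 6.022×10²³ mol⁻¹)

Photon energy at 343 nm: hc/λ = (6.626×10⁻³⁴)(2.998×10⁸)/(343×10⁻⁹) = 5.791×10⁻¹⁹ J.
Energy delivered: (50.1 mW)(329 s) = 16.48 J.
Photons incident: 16.48 / 5.791×10⁻¹⁹ = 2.846×10¹⁹, i.e. 2.846×10¹⁹/6.022×10²³ = 4.726×10⁻⁵ mol.
Photons absorbed: 0.639 × 4.726×10⁻⁵ = 3.020×10⁻⁵ mol.
Product formed: 0.17 × 3.020×10⁻⁵ = 5.134×10⁻⁶ mol.
Rate: 5.134×10⁻⁶ mol / (329 s × 0.025 L) = 6.2×10⁻⁷ M s⁻¹.

6.2×10⁻⁷ M s⁻¹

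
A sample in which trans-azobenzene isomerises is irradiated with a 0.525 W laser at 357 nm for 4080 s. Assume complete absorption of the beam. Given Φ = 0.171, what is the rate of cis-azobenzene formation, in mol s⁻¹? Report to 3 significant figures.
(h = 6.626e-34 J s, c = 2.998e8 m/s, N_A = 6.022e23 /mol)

2.68e-7 mol s⁻¹

Photon energy at 357 nm: hc/λ = (6.626e-34)(2.998e8)/(357e-9) = 5.564e-19 J.
Energy delivered: (0.525 W)(4080 s) = 2142 J.
Photons incident: 2142 / 5.564e-19 = 3.850e21, i.e. 3.850e21/6.022e23 = 0.006393 mol.
Product formed: 0.171 × 0.006393 = 0.001093 mol.
Rate: 0.001093 / 4080 s = 2.68e-7 mol s⁻¹.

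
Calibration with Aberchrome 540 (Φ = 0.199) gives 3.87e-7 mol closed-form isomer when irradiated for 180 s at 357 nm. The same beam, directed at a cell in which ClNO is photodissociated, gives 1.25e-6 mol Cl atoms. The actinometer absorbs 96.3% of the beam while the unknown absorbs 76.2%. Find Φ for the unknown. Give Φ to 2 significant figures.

Φ = 0.81

Photons absorbed by the actinometer: 3.87e-7 / 0.199 = 1.945e-6 mol.
Incident flux: 1.945e-6 / 0.963 = 2.020e-6 einstein.
Absorbed by unknown: 0.762 × 2.020e-6 = 1.539e-6 mol.
Φ(unknown) = 1.25e-6 / 1.539e-6 = 0.81.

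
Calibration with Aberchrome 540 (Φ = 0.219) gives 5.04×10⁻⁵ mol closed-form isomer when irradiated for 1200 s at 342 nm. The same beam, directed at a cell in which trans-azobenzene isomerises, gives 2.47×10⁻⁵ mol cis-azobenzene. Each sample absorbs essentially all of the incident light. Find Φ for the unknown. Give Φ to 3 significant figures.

Φ = 0.107

Photons absorbed by the actinometer: 5.04×10⁻⁵ / 0.219 = 2.301×10⁻⁴ mol.
Φ(unknown) = 2.47×10⁻⁵ / 2.301×10⁻⁴ = 0.107.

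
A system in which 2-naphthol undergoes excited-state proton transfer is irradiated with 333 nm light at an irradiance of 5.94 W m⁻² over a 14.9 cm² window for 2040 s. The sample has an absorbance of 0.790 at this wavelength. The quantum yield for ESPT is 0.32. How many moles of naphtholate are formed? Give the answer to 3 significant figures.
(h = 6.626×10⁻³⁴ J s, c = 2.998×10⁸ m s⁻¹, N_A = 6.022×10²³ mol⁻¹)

Photon energy at 333 nm: hc/λ = (6.626×10⁻³⁴)(2.998×10⁸)/(333×10⁻⁹) = 5.965×10⁻¹⁹ J.
Energy delivered: (5.94 W m⁻²)(14.9×10⁻⁴ m²)(2040 s) = 18.06 J.
Photons incident: 18.06 / 5.965×10⁻¹⁹ = 3.028×10¹⁹, i.e. 3.028×10¹⁹/6.022×10²³ = 5.028×10⁻⁵ mol.
Fraction absorbed: 1 − 10^(−0.790) = 0.8378.
Photons absorbed: 0.8378 × 5.028×10⁻⁵ = 4.212×10⁻⁵ mol.
Product: Φ × n_abs = 0.32 × 4.212×10⁻⁵ = 1.348×10⁻⁵ mol.

1.35×10⁻⁵ mol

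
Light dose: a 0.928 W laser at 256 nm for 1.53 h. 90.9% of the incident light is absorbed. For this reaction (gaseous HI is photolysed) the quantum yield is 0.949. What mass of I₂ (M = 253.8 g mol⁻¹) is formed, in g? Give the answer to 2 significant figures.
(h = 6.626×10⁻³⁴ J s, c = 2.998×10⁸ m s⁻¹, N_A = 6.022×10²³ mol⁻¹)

Photon energy at 256 nm: hc/λ = (6.626×10⁻³⁴)(2.998×10⁸)/(256×10⁻⁹) = 7.760×10⁻¹⁹ J.
Energy delivered: (0.928 W)(5508 s) = 5111 J.
Photons incident: 5111 / 7.760×10⁻¹⁹ = 6.586×10²¹, i.e. 6.586×10²¹/6.022×10²³ = 0.01094 mol.
Photons absorbed: 0.909 × 0.01094 = 0.009944 mol.
Product: Φ × n_abs = 0.949 × 0.009944 = 0.009437 mol.
Mass: 0.009437 × 253.8 = 2.395 g = 2.4 g.

2.4 g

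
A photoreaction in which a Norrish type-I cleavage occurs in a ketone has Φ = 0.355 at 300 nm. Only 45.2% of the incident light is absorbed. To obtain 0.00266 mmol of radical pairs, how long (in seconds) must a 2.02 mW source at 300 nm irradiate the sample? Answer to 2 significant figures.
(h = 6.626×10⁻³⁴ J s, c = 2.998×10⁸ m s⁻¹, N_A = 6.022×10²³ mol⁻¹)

Product: 0.00266 mmol = 2.66×10⁻⁶ mol.
Photons that must be absorbed: 2.66×10⁻⁶ / 0.355 = 7.493×10⁻⁶ mol.
Incident photons needed: 7.493×10⁻⁶ / 0.452 = 1.658×10⁻⁵ mol.
Photon energy: hc/λ = 6.622×10⁻¹⁹ J; per mole, 3.988×10⁵ J mol⁻¹.
Energy required: 1.658×10⁻⁵ × 3.988×10⁵ = 6.612 J.
Time: 6.612 J / 0.00202 W = 3300 s.

t ≈ 3300 s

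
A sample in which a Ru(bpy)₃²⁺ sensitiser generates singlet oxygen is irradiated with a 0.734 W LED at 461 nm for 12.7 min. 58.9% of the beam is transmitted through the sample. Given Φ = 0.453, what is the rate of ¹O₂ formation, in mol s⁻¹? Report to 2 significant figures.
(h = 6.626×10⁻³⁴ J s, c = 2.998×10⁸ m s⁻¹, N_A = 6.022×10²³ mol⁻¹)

Photon energy at 461 nm: hc/λ = (6.626×10⁻³⁴)(2.998×10⁸)/(461×10⁻⁹) = 4.309×10⁻¹⁹ J.
Energy delivered: (0.734 W)(762 s) = 559.3 J.
Photons incident: 559.3 / 4.309×10⁻¹⁹ = 1.298×10²¹, i.e. 1.298×10²¹/6.022×10²³ = 0.002155 mol.
Fraction absorbed: 1 − 58.9/100 = 0.4110.
Photons absorbed: 0.4110 × 0.002155 = 8.857×10⁻⁴ mol.
Product formed: 0.453 × 8.857×10⁻⁴ = 4.012×10⁻⁴ mol.
Rate: 4.012×10⁻⁴ / 762 s = 5.3×10⁻⁷ mol s⁻¹.

5.3×10⁻⁷ mol s⁻¹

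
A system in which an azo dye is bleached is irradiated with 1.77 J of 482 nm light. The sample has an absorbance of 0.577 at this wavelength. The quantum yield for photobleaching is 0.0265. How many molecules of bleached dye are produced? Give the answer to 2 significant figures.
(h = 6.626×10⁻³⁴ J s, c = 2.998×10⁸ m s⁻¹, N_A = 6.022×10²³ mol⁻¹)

Photon energy at 482 nm: hc/λ = (6.626×10⁻³⁴)(2.998×10⁸)/(482×10⁻⁹) = 4.121×10⁻¹⁹ J.
Photons incident: 1.77 / 4.121×10⁻¹⁹ = 4.295×10¹⁸, i.e. 4.295×10¹⁸/6.022×10²³ = 7.132×10⁻⁶ mol.
Fraction absorbed: 1 − 10^(−0.577) = 0.7351.
Photons absorbed: 0.7351 × 7.132×10⁻⁶ = 5.243×10⁻⁶ mol.
Product: Φ × n_abs = 0.0265 × 5.243×10⁻⁶ = 1.389×10⁻⁷ mol.
As a count: 1.389×10⁻⁷ × 6.022×10²³ = 8.4×10¹⁶.

8.4×10¹⁶ molecules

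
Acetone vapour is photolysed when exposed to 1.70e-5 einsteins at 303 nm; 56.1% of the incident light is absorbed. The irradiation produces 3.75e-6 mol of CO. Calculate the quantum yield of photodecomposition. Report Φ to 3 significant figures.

Photons absorbed: 0.561 × 1.70e-5 = 9.537e-6 mol.
Φ = 3.75e-6 mol / 9.537e-6 mol photons = 0.393.

Φ = 0.393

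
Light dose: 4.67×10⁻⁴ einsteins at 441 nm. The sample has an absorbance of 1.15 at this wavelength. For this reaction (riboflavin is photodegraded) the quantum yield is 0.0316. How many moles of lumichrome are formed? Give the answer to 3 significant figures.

1.37×10⁻⁵ mol

Fraction absorbed: 1 − 10^(−1.15) = 0.9292.
Photons absorbed: 0.9292 × 4.67×10⁻⁴ = 4.339×10⁻⁴ mol.
Product: Φ × n_abs = 0.0316 × 4.339×10⁻⁴ = 1.371×10⁻⁵ mol.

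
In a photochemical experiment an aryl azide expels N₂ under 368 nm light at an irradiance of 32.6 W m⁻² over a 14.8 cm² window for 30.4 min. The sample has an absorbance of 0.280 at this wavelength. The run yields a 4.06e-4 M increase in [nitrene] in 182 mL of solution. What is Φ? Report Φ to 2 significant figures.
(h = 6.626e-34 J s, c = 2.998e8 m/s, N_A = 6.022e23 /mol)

Φ = 0.57

Product: (4.06e-4 M)(0.182 L) = 7.389e-5 mol.
Photon energy at 368 nm: hc/λ = (6.626e-34)(2.998e8)/(368e-9) = 5.398e-19 J.
Energy delivered: (32.6 W m⁻²)(14.8e-4 m²)(1824 s) = 88.00 J.
Photons incident: 88.00 / 5.398e-19 = 1.630e20, i.e. 1.630e20/6.022e23 = 2.707e-4 mol.
Fraction absorbed: 1 − 10^(−0.280) = 0.4752.
Photons absorbed: 0.4752 × 2.707e-4 = 1.286e-4 mol.
Φ = 7.389e-5 mol / 1.286e-4 mol photons = 0.57.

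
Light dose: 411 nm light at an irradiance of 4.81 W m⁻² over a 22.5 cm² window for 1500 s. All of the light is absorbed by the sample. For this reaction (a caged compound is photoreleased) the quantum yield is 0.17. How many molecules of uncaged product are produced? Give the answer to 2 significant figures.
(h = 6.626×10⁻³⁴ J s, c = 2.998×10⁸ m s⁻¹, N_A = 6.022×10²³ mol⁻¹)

5.7×10¹⁸ molecules

Photon energy at 411 nm: hc/λ = (6.626×10⁻³⁴)(2.998×10⁸)/(411×10⁻⁹) = 4.833×10⁻¹⁹ J.
Energy delivered: (4.81 W m⁻²)(22.5×10⁻⁴ m²)(1500 s) = 16.23 J.
Photons incident: 16.23 / 4.833×10⁻¹⁹ = 3.358×10¹⁹, i.e. 3.358×10¹⁹/6.022×10²³ = 5.576×10⁻⁵ mol.
Product: Φ × n_abs = 0.17 × 5.576×10⁻⁵ = 9.479×10⁻⁶ mol.
As a count: 9.479×10⁻⁶ × 6.022×10²³ = 5.7×10¹⁸.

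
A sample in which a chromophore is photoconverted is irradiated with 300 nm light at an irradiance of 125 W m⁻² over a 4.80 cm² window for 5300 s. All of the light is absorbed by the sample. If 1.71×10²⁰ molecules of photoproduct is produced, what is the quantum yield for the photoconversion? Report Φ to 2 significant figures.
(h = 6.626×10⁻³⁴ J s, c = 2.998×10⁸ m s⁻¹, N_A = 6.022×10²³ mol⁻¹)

Φ = 0.36

Product: 1.71×10²⁰ / 6.022×10²³ = 2.840×10⁻⁴ mol.
Photon energy at 300 nm: hc/λ = (6.626×10⁻³⁴)(2.998×10⁸)/(300×10⁻⁹) = 6.622×10⁻¹⁹ J.
Energy delivered: (125 W m⁻²)(4.80×10⁻⁴ m²)(5300 s) = 318.0 J.
Photons incident: 318.0 / 6.622×10⁻¹⁹ = 4.802×10²⁰, i.e. 4.802×10²⁰/6.022×10²³ = 7.974×10⁻⁴ mol.
Φ = 2.840×10⁻⁴ mol / 7.974×10⁻⁴ mol photons = 0.36.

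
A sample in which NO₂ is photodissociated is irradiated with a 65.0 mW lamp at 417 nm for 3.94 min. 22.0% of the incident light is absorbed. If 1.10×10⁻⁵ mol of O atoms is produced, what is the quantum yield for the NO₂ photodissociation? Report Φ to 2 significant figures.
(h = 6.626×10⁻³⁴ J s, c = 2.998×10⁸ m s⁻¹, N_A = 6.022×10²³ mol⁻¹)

Φ = 0.93

Photon energy at 417 nm: hc/λ = (6.626×10⁻³⁴)(2.998×10⁸)/(417×10⁻⁹) = 4.764×10⁻¹⁹ J.
Energy delivered: (65.0 mW)(236.4 s) = 15.37 J.
Photons incident: 15.37 / 4.764×10⁻¹⁹ = 3.226×10¹⁹, i.e. 3.226×10¹⁹/6.022×10²³ = 5.357×10⁻⁵ mol.
Photons absorbed: 0.220 × 5.357×10⁻⁵ = 1.179×10⁻⁵ mol.
Φ = 1.10×10⁻⁵ mol / 1.179×10⁻⁵ mol photons = 0.93.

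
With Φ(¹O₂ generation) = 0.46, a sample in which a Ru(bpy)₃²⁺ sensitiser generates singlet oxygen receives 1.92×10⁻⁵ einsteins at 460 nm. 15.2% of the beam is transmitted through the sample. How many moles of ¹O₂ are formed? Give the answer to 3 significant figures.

7.49×10⁻⁶ mol

Fraction absorbed: 1 − 15.2/100 = 0.8480.
Photons absorbed: 0.8480 × 1.92×10⁻⁵ = 1.628×10⁻⁵ mol.
Product: Φ × n_abs = 0.46 × 1.628×10⁻⁵ = 7.489×10⁻⁶ mol.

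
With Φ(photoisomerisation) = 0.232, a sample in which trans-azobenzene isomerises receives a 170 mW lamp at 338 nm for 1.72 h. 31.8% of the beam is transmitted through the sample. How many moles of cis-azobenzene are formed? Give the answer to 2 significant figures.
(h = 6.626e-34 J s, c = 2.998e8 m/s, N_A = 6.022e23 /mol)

4.7e-4 mol

Photon energy at 338 nm: hc/λ = (6.626e-34)(2.998e8)/(338e-9) = 5.877e-19 J.
Energy delivered: (170 mW)(6192 s) = 1053 J.
Photons incident: 1053 / 5.877e-19 = 1.792e21, i.e. 1.792e21/6.022e23 = 0.002976 mol.
Fraction absorbed: 1 − 31.8/100 = 0.6820.
Photons absorbed: 0.6820 × 0.002976 = 0.002030 mol.
Product: Φ × n_abs = 0.232 × 0.002030 = 4.710e-4 mol.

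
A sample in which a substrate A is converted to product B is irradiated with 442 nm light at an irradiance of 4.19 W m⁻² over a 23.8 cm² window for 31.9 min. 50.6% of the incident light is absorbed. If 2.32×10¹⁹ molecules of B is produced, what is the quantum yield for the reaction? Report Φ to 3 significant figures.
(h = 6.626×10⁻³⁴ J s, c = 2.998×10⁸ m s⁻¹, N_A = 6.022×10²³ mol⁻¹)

Product: 2.32×10¹⁹ / 6.022×10²³ = 3.853×10⁻⁵ mol.
Photon energy at 442 nm: hc/λ = (6.626×10⁻³⁴)(2.998×10⁸)/(442×10⁻⁹) = 4.494×10⁻¹⁹ J.
Energy delivered: (4.19 W m⁻²)(23.8×10⁻⁴ m²)(1914 s) = 19.09 J.
Photons incident: 19.09 / 4.494×10⁻¹⁹ = 4.248×10¹⁹, i.e. 4.248×10¹⁹/6.022×10²³ = 7.054×10⁻⁵ mol.
Photons absorbed: 0.506 × 7.054×10⁻⁵ = 3.569×10⁻⁵ mol.
Φ = 3.853×10⁻⁵ mol / 3.569×10⁻⁵ mol photons = 1.08.

Φ = 1.08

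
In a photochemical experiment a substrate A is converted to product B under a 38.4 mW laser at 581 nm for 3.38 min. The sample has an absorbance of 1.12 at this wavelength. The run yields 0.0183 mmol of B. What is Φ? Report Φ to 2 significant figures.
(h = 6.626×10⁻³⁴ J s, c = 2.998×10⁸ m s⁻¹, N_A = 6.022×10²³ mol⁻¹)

Φ = 0.52

Product: 0.0183 mmol = 1.83×10⁻⁵ mol.
Photon energy at 581 nm: hc/λ = (6.626×10⁻³⁴)(2.998×10⁸)/(581×10⁻⁹) = 3.419×10⁻¹⁹ J.
Energy delivered: (38.4 mW)(202.8 s) = 7.788 J.
Photons incident: 7.788 / 3.419×10⁻¹⁹ = 2.278×10¹⁹, i.e. 2.278×10¹⁹/6.022×10²³ = 3.783×10⁻⁵ mol.
Fraction absorbed: 1 − 10^(−1.12) = 0.9241.
Photons absorbed: 0.9241 × 3.783×10⁻⁵ = 3.496×10⁻⁵ mol.
Φ = 1.83×10⁻⁵ mol / 3.496×10⁻⁵ mol photons = 0.52.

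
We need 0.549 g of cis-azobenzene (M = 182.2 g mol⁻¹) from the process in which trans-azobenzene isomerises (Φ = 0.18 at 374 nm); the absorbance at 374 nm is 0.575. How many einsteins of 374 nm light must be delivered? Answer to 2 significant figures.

Product: 0.549 g / 182.2 g mol⁻¹ = 0.003013 mol.
Photons that must be absorbed: 0.003013 / 0.18 = 0.01674 mol.
Fraction absorbed: 1 − 10^(−0.575) = 0.7339.
Incident photons needed: 0.01674 / 0.7339 = 0.02281 mol.

0.023 einstein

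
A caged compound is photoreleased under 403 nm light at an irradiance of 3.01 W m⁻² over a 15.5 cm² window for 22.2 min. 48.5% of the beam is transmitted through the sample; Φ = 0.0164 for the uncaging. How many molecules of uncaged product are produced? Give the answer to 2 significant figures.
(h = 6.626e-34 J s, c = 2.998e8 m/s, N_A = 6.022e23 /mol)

Photon energy at 403 nm: hc/λ = (6.626e-34)(2.998e8)/(403e-9) = 4.929e-19 J.
Energy delivered: (3.01 W m⁻²)(15.5e-4 m²)(1332 s) = 6.214 J.
Photons incident: 6.214 / 4.929e-19 = 1.261e19, i.e. 1.261e19/6.022e23 = 2.094e-5 mol.
Fraction absorbed: 1 − 48.5/100 = 0.5150.
Photons absorbed: 0.5150 × 2.094e-5 = 1.078e-5 mol.
Product: Φ × n_abs = 0.0164 × 1.078e-5 = 1.768e-7 mol.
As a count: 1.768e-7 × 6.022e23 = 1.1e17.

1.1e17 molecules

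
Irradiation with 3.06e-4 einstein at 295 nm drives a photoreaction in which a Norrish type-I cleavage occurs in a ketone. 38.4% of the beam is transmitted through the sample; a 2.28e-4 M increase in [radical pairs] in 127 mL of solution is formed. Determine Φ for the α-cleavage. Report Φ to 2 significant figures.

Φ = 0.15

Product: (2.28e-4 M)(0.127 L) = 2.896e-5 mol.
Fraction absorbed: 1 − 38.4/100 = 0.6160.
Photons absorbed: 0.6160 × 3.06e-4 = 1.885e-4 mol.
Φ = 2.896e-5 mol / 1.885e-4 mol photons = 0.15.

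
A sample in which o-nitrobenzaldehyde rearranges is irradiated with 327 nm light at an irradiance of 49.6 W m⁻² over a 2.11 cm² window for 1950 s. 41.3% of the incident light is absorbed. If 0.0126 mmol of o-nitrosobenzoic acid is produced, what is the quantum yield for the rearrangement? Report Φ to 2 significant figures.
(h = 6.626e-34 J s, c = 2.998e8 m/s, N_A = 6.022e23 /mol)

Product: 0.0126 mmol = 1.26e-5 mol.
Photon energy at 327 nm: hc/λ = (6.626e-34)(2.998e8)/(327e-9) = 6.075e-19 J.
Energy delivered: (49.6 W m⁻²)(2.11e-4 m²)(1950 s) = 20.41 J.
Photons incident: 20.41 / 6.075e-19 = 3.360e19, i.e. 3.360e19/6.022e23 = 5.580e-5 mol.
Photons absorbed: 0.413 × 5.580e-5 = 2.305e-5 mol.
Φ = 1.26e-5 mol / 2.305e-5 mol photons = 0.55.

Φ = 0.55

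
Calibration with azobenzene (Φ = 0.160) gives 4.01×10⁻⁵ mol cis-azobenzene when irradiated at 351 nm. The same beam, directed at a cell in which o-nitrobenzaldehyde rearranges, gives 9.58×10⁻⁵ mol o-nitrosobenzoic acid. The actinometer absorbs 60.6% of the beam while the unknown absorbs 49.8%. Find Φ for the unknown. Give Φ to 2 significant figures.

Φ = 0.47

Photons absorbed by the actinometer: 4.01×10⁻⁵ / 0.160 = 2.506×10⁻⁴ mol.
Incident flux: 2.506×10⁻⁴ / 0.606 = 4.135×10⁻⁴ einstein.
Absorbed by unknown: 0.498 × 4.135×10⁻⁴ = 2.059×10⁻⁴ mol.
Φ(unknown) = 9.58×10⁻⁵ / 2.059×10⁻⁴ = 0.47.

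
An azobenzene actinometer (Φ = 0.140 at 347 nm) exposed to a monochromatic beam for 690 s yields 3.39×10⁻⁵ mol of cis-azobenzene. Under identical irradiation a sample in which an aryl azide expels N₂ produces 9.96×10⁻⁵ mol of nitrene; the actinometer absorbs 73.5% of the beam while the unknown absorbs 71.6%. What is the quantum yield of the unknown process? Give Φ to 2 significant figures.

Photons absorbed by the actinometer: 3.39×10⁻⁵ / 0.140 = 2.421×10⁻⁴ mol.
Incident flux: 2.421×10⁻⁴ / 0.735 = 3.294×10⁻⁴ einstein.
Absorbed by unknown: 0.716 × 3.294×10⁻⁴ = 2.359×10⁻⁴ mol.
Φ(unknown) = 9.96×10⁻⁵ / 2.359×10⁻⁴ = 0.42.

Φ = 0.42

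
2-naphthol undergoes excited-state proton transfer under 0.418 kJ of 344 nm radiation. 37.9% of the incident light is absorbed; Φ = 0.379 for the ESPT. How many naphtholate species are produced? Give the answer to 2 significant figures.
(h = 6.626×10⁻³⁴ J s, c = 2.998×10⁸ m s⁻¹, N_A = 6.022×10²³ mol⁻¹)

1.0×10²⁰ species

Photon energy at 344 nm: hc/λ = (6.626×10⁻³⁴)(2.998×10⁸)/(344×10⁻⁹) = 5.775×10⁻¹⁹ J.
Incident energy: 0.418 kJ = 418 J.
Photons incident: 418 / 5.775×10⁻¹⁹ = 7.238×10²⁰, i.e. 7.238×10²⁰/6.022×10²³ = 0.001202 mol.
Photons absorbed: 0.379 × 0.001202 = 4.556×10⁻⁴ mol.
Product: Φ × n_abs = 0.379 × 4.556×10⁻⁴ = 1.727×10⁻⁴ mol.
As a count: 1.727×10⁻⁴ × 6.022×10²³ = 1.0×10²⁰.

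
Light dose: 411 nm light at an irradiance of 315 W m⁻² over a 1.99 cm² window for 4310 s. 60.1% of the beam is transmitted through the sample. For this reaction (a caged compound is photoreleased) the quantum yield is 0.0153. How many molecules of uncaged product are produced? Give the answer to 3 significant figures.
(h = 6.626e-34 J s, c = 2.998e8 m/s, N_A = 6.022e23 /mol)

Photon energy at 411 nm: hc/λ = (6.626e-34)(2.998e8)/(411e-9) = 4.833e-19 J.
Energy delivered: (315 W m⁻²)(1.99e-4 m²)(4310 s) = 270.2 J.
Photons incident: 270.2 / 4.833e-19 = 5.591e20, i.e. 5.591e20/6.022e23 = 9.284e-4 mol.
Fraction absorbed: 1 − 60.1/100 = 0.3990.
Photons absorbed: 0.3990 × 9.284e-4 = 3.704e-4 mol.
Product: Φ × n_abs = 0.0153 × 3.704e-4 = 5.667e-6 mol.
As a count: 5.667e-6 × 6.022e23 = 3.41e18.

3.41e18 molecules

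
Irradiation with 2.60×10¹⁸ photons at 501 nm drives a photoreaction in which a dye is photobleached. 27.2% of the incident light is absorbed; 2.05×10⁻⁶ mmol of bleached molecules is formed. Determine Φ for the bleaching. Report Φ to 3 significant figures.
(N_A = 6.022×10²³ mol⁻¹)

Product: 2.05×10⁻⁶ mmol = 2.05×10⁻⁹ mol.
Moles of photons: 2.60×10¹⁸ / 6.022×10²³ = 4.318×10⁻⁶ mol.
Photons absorbed: 0.272 × 4.318×10⁻⁶ = 1.174×10⁻⁶ mol.
Φ = 2.05×10⁻⁹ mol / 1.174×10⁻⁶ mol photons = 0.00175.

Φ = 0.00175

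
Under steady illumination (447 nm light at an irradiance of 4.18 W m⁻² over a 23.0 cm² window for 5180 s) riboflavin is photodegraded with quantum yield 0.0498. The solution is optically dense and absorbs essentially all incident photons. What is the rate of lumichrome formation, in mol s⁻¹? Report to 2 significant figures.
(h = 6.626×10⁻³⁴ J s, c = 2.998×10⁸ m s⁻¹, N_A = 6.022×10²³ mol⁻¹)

Photon energy at 447 nm: hc/λ = (6.626×10⁻³⁴)(2.998×10⁸)/(447×10⁻⁹) = 4.444×10⁻¹⁹ J.
Energy delivered: (4.18 W m⁻²)(23.0×10⁻⁴ m²)(5180 s) = 49.80 J.
Photons incident: 49.80 / 4.444×10⁻¹⁹ = 1.121×10²⁰, i.e. 1.121×10²⁰/6.022×10²³ = 1.862×10⁻⁴ mol.
Product formed: 0.0498 × 1.862×10⁻⁴ = 9.273×10⁻⁶ mol.
Rate: 9.273×10⁻⁶ / 5180 s = 1.8×10⁻⁹ mol s⁻¹.

1.8×10⁻⁹ mol s⁻¹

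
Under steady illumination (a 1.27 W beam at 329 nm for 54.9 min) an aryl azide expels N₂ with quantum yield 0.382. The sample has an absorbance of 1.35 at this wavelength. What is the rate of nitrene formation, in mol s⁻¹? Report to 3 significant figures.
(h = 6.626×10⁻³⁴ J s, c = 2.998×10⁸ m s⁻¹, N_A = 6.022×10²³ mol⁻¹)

1.27×10⁻⁶ mol s⁻¹

Photon energy at 329 nm: hc/λ = (6.626×10⁻³⁴)(2.998×10⁸)/(329×10⁻⁹) = 6.038×10⁻¹⁹ J.
Energy delivered: (1.27 W)(3294 s) = 4183 J.
Photons incident: 4183 / 6.038×10⁻¹⁹ = 6.928×10²¹, i.e. 6.928×10²¹/6.022×10²³ = 0.01150 mol.
Fraction absorbed: 1 − 10^(−1.35) = 0.9553.
Photons absorbed: 0.9553 × 0.01150 = 0.01099 mol.
Product formed: 0.382 × 0.01099 = 0.004198 mol.
Rate: 0.004198 / 3294 s = 1.27×10⁻⁶ mol s⁻¹.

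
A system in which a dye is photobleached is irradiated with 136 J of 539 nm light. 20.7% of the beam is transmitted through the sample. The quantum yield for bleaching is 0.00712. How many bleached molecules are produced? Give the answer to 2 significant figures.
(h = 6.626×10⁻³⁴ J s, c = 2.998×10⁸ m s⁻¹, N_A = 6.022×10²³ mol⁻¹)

Photon energy at 539 nm: hc/λ = (6.626×10⁻³⁴)(2.998×10⁸)/(539×10⁻⁹) = 3.685×10⁻¹⁹ J.
Photons incident: 136 / 3.685×10⁻¹⁹ = 3.691×10²⁰, i.e. 3.691×10²⁰/6.022×10²³ = 6.129×10⁻⁴ mol.
Fraction absorbed: 1 − 20.7/100 = 0.7930.
Photons absorbed: 0.7930 × 6.129×10⁻⁴ = 4.860×10⁻⁴ mol.
Product: Φ × n_abs = 0.00712 × 4.860×10⁻⁴ = 3.460×10⁻⁶ mol.
As a count: 3.460×10⁻⁶ × 6.022×10²³ = 2.1×10¹⁸.

2.1×10¹⁸ bleached molecules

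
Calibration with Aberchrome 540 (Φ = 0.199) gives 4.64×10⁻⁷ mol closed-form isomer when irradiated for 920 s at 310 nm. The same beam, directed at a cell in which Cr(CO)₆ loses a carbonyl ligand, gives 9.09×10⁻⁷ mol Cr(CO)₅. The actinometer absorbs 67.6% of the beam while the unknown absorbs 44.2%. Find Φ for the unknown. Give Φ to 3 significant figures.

Photons absorbed by the actinometer: 4.64×10⁻⁷ / 0.199 = 2.332×10⁻⁶ mol.
Incident flux: 2.332×10⁻⁶ / 0.676 = 3.450×10⁻⁶ einstein.
Absorbed by unknown: 0.442 × 3.450×10⁻⁶ = 1.525×10⁻⁶ mol.
Φ(unknown) = 9.09×10⁻⁷ / 1.525×10⁻⁶ = 0.596.

Φ = 0.596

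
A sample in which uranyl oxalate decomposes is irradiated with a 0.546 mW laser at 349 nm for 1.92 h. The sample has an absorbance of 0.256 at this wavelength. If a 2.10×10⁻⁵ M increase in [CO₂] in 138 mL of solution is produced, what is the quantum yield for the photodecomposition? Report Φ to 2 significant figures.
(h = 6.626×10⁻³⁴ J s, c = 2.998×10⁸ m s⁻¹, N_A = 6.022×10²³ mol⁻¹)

Product: (2.10×10⁻⁵ M)(0.138 L) = 2.898×10⁻⁶ mol.
Photon energy at 349 nm: hc/λ = (6.626×10⁻³⁴)(2.998×10⁸)/(349×10⁻⁹) = 5.692×10⁻¹⁹ J.
Energy delivered: (0.546 mW)(6912 s) = 3.774 J.
Photons incident: 3.774 / 5.692×10⁻¹⁹ = 6.630×10¹⁸, i.e. 6.630×10¹⁸/6.022×10²³ = 1.101×10⁻⁵ mol.
Fraction absorbed: 1 − 10^(−0.256) = 0.4454.
Photons absorbed: 0.4454 × 1.101×10⁻⁵ = 4.904×10⁻⁶ mol.
Φ = 2.898×10⁻⁶ mol / 4.904×10⁻⁶ mol photons = 0.59.

Φ = 0.59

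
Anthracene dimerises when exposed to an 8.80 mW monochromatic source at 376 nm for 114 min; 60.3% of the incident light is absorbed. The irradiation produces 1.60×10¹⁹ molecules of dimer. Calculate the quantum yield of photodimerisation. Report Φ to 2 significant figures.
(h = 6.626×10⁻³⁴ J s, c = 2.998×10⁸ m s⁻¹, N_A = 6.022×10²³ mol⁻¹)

Φ = 0.23

Product: 1.60×10¹⁹ / 6.022×10²³ = 2.657×10⁻⁵ mol.
Photon energy at 376 nm: hc/λ = (6.626×10⁻³⁴)(2.998×10⁸)/(376×10⁻⁹) = 5.283×10⁻¹⁹ J.
Energy delivered: (8.80 mW)(6840 s) = 60.19 J.
Photons incident: 60.19 / 5.283×10⁻¹⁹ = 1.139×10²⁰, i.e. 1.139×10²⁰/6.022×10²³ = 1.891×10⁻⁴ mol.
Photons absorbed: 0.603 × 1.891×10⁻⁴ = 1.140×10⁻⁴ mol.
Φ = 2.657×10⁻⁵ mol / 1.140×10⁻⁴ mol photons = 0.23.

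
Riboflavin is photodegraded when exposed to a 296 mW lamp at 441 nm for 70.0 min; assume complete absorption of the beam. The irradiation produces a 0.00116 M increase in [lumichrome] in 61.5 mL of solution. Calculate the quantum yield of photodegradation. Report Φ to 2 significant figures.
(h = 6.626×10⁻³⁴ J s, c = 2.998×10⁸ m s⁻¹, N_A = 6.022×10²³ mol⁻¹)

Product: (0.00116 M)(0.0615 L) = 7.134×10⁻⁵ mol.
Photon energy at 441 nm: hc/λ = (6.626×10⁻³⁴)(2.998×10⁸)/(441×10⁻⁹) = 4.504×10⁻¹⁹ J.
Energy delivered: (296 mW)(4200 s) = 1243 J.
Photons incident: 1243 / 4.504×10⁻¹⁹ = 2.760×10²¹, i.e. 2.760×10²¹/6.022×10²³ = 0.004583 mol.
Φ = 7.134×10⁻⁵ mol / 0.004583 mol photons = 0.016.

Φ = 0.016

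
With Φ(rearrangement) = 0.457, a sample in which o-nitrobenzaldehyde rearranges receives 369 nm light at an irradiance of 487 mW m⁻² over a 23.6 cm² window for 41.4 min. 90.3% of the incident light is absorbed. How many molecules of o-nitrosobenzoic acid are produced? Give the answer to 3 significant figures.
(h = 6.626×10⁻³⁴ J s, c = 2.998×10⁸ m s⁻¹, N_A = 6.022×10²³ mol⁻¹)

Photon energy at 369 nm: hc/λ = (6.626×10⁻³⁴)(2.998×10⁸)/(369×10⁻⁹) = 5.383×10⁻¹⁹ J.
Energy delivered: (487 mW m⁻²)(23.6×10⁻⁴ m²)(2484 s) = 2.855 J.
Photons incident: 2.855 / 5.383×10⁻¹⁹ = 5.304×10¹⁸, i.e. 5.304×10¹⁸/6.022×10²³ = 8.808×10⁻⁶ mol.
Photons absorbed: 0.903 × 8.808×10⁻⁶ = 7.954×10⁻⁶ mol.
Product: Φ × n_abs = 0.457 × 7.954×10⁻⁶ = 3.635×10⁻⁶ mol.
As a count: 3.635×10⁻⁶ × 6.022×10²³ = 2.19×10¹⁸.

2.19×10¹⁸ molecules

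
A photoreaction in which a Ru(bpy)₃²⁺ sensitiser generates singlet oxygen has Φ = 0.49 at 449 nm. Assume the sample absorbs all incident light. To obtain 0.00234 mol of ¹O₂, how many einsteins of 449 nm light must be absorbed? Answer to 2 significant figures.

0.0048 einstein

Photons that must be absorbed: 0.00234 / 0.49 = 0.004776 mol.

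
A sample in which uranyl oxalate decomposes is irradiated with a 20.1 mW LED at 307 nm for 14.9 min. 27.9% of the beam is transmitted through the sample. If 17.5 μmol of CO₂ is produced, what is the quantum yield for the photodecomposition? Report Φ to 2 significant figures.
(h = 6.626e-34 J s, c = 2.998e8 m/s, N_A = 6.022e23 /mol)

Φ = 0.53

Product: 17.5 μmol = 1.75e-5 mol.
Photon energy at 307 nm: hc/λ = (6.626e-34)(2.998e8)/(307e-9) = 6.471e-19 J.
Energy delivered: (20.1 mW)(894 s) = 17.97 J.
Photons incident: 17.97 / 6.471e-19 = 2.777e19, i.e. 2.777e19/6.022e23 = 4.611e-5 mol.
Fraction absorbed: 1 − 27.9/100 = 0.7210.
Photons absorbed: 0.7210 × 4.611e-5 = 3.325e-5 mol.
Φ = 1.75e-5 mol / 3.325e-5 mol photons = 0.53.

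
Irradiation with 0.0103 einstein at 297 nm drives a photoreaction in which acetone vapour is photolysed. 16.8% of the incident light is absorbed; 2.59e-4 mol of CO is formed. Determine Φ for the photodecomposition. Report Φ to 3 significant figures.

Φ = 0.150

Photons absorbed: 0.168 × 0.0103 = 0.001730 mol.
Φ = 2.59e-4 mol / 0.001730 mol photons = 0.150.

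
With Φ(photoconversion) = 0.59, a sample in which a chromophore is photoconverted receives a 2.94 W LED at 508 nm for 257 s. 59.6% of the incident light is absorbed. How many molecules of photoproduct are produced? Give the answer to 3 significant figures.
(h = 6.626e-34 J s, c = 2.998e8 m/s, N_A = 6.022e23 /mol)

Photon energy at 508 nm: hc/λ = (6.626e-34)(2.998e8)/(508e-9) = 3.910e-19 J.
Energy delivered: (2.94 W)(257 s) = 755.6 J.
Photons incident: 755.6 / 3.910e-19 = 1.932e21, i.e. 1.932e21/6.022e23 = 0.003208 mol.
Photons absorbed: 0.596 × 0.003208 = 0.001912 mol.
Product: Φ × n_abs = 0.59 × 0.001912 = 0.001128 mol.
As a count: 0.001128 × 6.022e23 = 6.79e20.

6.79e20 molecules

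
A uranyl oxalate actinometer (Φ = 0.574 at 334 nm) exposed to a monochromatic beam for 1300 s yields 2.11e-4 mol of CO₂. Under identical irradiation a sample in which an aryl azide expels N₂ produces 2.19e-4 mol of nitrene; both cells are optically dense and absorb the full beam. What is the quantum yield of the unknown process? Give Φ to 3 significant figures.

Photons absorbed by the actinometer: 2.11e-4 / 0.574 = 3.676e-4 mol.
Φ(unknown) = 2.19e-4 / 3.676e-4 = 0.596.

Φ = 0.596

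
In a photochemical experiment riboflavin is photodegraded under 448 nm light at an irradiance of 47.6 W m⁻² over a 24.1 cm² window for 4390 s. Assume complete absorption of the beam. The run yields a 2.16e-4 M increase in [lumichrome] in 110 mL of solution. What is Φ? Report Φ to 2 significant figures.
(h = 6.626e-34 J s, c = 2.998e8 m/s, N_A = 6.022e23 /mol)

Product: (2.16e-4 M)(0.11 L) = 2.376e-5 mol.
Photon energy at 448 nm: hc/λ = (6.626e-34)(2.998e8)/(448e-9) = 4.434e-19 J.
Energy delivered: (47.6 W m⁻²)(24.1e-4 m²)(4390 s) = 503.6 J.
Photons incident: 503.6 / 4.434e-19 = 1.136e21, i.e. 1.136e21/6.022e23 = 0.001886 mol.
Φ = 2.376e-5 mol / 0.001886 mol photons = 0.013.

Φ = 0.013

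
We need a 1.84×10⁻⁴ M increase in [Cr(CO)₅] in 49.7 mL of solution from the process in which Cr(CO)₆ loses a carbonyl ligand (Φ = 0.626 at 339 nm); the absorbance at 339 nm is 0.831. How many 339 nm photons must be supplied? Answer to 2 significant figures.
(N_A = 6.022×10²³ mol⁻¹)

1.0×10¹⁹ photons

Product: (1.84×10⁻⁴ M)(0.0497 L) = 9.145×10⁻⁶ mol.
Photons that must be absorbed: 9.145×10⁻⁶ / 0.626 = 1.461×10⁻⁵ mol.
Fraction absorbed: 1 − 10^(−0.831) = 0.8524.
Incident photons needed: 1.461×10⁻⁵ / 0.8524 = 1.714×10⁻⁵ mol.
Photon count: 1.714×10⁻⁵ × 6.022×10²³ = 1.0×10¹⁹.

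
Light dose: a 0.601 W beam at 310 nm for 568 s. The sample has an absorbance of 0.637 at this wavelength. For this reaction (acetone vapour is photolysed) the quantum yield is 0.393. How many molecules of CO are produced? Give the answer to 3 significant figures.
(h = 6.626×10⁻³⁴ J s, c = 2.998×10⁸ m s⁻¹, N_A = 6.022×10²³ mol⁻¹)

1.61×10²⁰ molecules

Photon energy at 310 nm: hc/λ = (6.626×10⁻³⁴)(2.998×10⁸)/(310×10⁻⁹) = 6.408×10⁻¹⁹ J.
Energy delivered: (0.601 W)(568 s) = 341.4 J.
Photons incident: 341.4 / 6.408×10⁻¹⁹ = 5.328×10²⁰, i.e. 5.328×10²⁰/6.022×10²³ = 8.848×10⁻⁴ mol.
Fraction absorbed: 1 − 10^(−0.637) = 0.7693.
Photons absorbed: 0.7693 × 8.848×10⁻⁴ = 6.807×10⁻⁴ mol.
Product: Φ × n_abs = 0.393 × 6.807×10⁻⁴ = 2.675×10⁻⁴ mol.
As a count: 2.675×10⁻⁴ × 6.022×10²³ = 1.61×10²⁰.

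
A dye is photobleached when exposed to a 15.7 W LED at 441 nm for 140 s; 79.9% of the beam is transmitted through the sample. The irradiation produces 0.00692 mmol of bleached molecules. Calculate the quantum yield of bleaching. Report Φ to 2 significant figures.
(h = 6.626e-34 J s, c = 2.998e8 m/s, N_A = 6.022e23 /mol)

Φ = 0.0042

Product: 0.00692 mmol = 6.92e-6 mol.
Photon energy at 441 nm: hc/λ = (6.626e-34)(2.998e8)/(441e-9) = 4.504e-19 J.
Energy delivered: (15.7 W)(140 s) = 2198 J.
Photons incident: 2198 / 4.504e-19 = 4.880e21, i.e. 4.880e21/6.022e23 = 0.008104 mol.
Fraction absorbed: 1 − 79.9/100 = 0.2010.
Photons absorbed: 0.2010 × 0.008104 = 0.001629 mol.
Φ = 6.92e-6 mol / 0.001629 mol photons = 0.0042.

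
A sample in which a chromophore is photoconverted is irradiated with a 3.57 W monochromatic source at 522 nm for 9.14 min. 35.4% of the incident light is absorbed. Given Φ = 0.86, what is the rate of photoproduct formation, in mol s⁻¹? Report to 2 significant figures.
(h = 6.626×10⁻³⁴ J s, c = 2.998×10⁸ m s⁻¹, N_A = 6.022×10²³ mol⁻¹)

Photon energy at 522 nm: hc/λ = (6.626×10⁻³⁴)(2.998×10⁸)/(522×10⁻⁹) = 3.806×10⁻¹⁹ J.
Energy delivered: (3.57 W)(548.4 s) = 1958 J.
Photons incident: 1958 / 3.806×10⁻¹⁹ = 5.145×10²¹, i.e. 5.145×10²¹/6.022×10²³ = 0.008544 mol.
Photons absorbed: 0.354 × 0.008544 = 0.003025 mol.
Product formed: 0.86 × 0.003025 = 0.002602 mol.
Rate: 0.002602 / 548.4 s = 4.7×10⁻⁶ mol s⁻¹.

4.7×10⁻⁶ mol s⁻¹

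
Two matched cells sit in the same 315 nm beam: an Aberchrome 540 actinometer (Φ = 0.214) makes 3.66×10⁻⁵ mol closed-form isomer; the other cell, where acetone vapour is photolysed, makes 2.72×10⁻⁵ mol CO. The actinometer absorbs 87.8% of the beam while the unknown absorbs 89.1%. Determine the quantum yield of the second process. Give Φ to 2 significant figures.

Φ = 0.16

Photons absorbed by the actinometer: 3.66×10⁻⁵ / 0.214 = 1.710×10⁻⁴ mol.
Incident flux: 1.710×10⁻⁴ / 0.878 = 1.948×10⁻⁴ einstein.
Absorbed by unknown: 0.891 × 1.948×10⁻⁴ = 1.736×10⁻⁴ mol.
Φ(unknown) = 2.72×10⁻⁵ / 1.736×10⁻⁴ = 0.16.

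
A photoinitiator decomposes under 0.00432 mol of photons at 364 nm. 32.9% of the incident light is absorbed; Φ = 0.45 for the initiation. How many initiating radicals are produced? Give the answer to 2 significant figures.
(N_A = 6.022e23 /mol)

3.9e20 initiating radicals

Photons absorbed: 0.329 × 0.00432 = 0.001421 mol.
Product: Φ × n_abs = 0.45 × 0.001421 = 6.395e-4 mol.
As a count: 6.395e-4 × 6.022e23 = 3.9e20.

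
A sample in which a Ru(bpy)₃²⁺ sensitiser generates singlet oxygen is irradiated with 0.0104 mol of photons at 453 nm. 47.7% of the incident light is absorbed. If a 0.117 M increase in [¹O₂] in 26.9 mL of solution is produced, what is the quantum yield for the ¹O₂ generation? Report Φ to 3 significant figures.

Φ = 0.634

Product: (0.117 M)(0.0269 L) = 0.003147 mol.
Photons absorbed: 0.477 × 0.0104 = 0.004961 mol.
Φ = 0.003147 mol / 0.004961 mol photons = 0.634.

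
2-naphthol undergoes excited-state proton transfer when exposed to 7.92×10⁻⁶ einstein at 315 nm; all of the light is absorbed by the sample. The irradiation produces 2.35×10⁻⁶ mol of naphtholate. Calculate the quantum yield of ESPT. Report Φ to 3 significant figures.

Φ = 0.297

Φ = 2.35×10⁻⁶ mol / 7.92×10⁻⁶ mol photons = 0.297.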